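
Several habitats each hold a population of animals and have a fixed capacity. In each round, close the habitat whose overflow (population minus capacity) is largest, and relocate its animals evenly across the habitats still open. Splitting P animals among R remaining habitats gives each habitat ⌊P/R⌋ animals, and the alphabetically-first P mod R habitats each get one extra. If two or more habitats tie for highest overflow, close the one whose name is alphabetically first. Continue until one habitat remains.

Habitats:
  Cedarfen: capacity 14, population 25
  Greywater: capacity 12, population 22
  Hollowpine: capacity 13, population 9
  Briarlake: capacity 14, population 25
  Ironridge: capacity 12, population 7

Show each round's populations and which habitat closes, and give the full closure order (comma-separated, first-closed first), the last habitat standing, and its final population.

Round 1: Briarlake=25 Cedarfen=25 Greywater=22 Hollowpine=9 Ironridge=7 → close Briarlake (overflow 11)
  25÷4 = 6 each, +1 to first 1
Round 2: Cedarfen=32 Greywater=28 Hollowpine=15 Ironridge=13 → close Cedarfen (overflow 18)
  32÷3 = 10 each, +1 to first 2
Round 3: Greywater=39 Hollowpine=26 Ironridge=23 → close Greywater (overflow 27)
  39÷2 = 19 each, +1 to first 1
Round 4: Hollowpine=46 Ironridge=42 → close Hollowpine (overflow 33)
  46÷1 = 46 each, +1 to first 0

Closure order: Briarlake, Cedarfen, Greywater, Hollowpine
Last habitat: Ironridge with 88 animals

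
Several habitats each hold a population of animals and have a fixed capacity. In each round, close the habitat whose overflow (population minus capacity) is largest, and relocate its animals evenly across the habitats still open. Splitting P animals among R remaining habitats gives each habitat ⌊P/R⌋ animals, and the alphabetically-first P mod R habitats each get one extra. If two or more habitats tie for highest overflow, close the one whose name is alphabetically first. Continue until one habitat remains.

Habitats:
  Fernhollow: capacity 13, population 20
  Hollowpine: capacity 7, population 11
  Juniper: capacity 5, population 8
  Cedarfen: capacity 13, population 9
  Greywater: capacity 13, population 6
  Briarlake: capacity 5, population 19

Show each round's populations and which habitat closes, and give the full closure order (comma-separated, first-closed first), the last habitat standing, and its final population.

Closure order: Briarlake, Fernhollow, Hollowpine, Juniper, Cedarfen
Last habitat: Greywater with 73 animals

Round 1: Briarlake=19 Cedarfen=9 Fernhollow=20 Greywater=6 Hollowpine=11 Juniper=8 → close Briarlake (overflow 14)
  19÷5 = 3 each, +1 to first 4
Round 2: Cedarfen=13 Fernhollow=24 Greywater=10 Hollowpine=15 Juniper=11 → close Fernhollow (overflow 11)
  24÷4 = 6 each, +1 to first 0
Round 3: Cedarfen=19 Greywater=16 Hollowpine=21 Juniper=17 → close Hollowpine (overflow 14)
  21÷3 = 7 each, +1 to first 0
Round 4: Cedarfen=26 Greywater=23 Juniper=24 → close Juniper (overflow 19)
  24÷2 = 12 each, +1 to first 0
Round 5: Cedarfen=38 Greywater=35 → close Cedarfen (overflow 25)
  38÷1 = 38 each, +1 to first 0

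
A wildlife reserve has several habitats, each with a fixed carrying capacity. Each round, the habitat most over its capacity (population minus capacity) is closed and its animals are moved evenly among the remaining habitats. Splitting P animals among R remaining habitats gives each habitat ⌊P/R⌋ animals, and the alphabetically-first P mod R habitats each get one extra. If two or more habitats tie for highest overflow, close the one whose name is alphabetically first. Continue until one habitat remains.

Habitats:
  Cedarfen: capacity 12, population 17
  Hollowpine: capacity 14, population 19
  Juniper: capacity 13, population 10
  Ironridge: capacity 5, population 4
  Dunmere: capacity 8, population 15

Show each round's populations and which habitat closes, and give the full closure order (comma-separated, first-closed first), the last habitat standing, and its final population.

Closure order: Dunmere, Cedarfen, Hollowpine, Ironridge
Last habitat: Juniper with 65 animals

Round 1: Cedarfen=17 Dunmere=15 Hollowpine=19 Ironridge=4 Juniper=10 → close Dunmere (overflow 7)
  15÷4 = 3 each, +1 to first 3
Round 2: Cedarfen=21 Hollowpine=23 Ironridge=8 Juniper=13 → close Cedarfen (overflow 9)
  21÷3 = 7 each, +1 to first 0
Round 3: Hollowpine=30 Ironridge=15 Juniper=20 → close Hollowpine (overflow 16)
  30÷2 = 15 each, +1 to first 0
Round 4: Ironridge=30 Juniper=35 → close Ironridge (overflow 25)
  30÷1 = 30 each, +1 to first 0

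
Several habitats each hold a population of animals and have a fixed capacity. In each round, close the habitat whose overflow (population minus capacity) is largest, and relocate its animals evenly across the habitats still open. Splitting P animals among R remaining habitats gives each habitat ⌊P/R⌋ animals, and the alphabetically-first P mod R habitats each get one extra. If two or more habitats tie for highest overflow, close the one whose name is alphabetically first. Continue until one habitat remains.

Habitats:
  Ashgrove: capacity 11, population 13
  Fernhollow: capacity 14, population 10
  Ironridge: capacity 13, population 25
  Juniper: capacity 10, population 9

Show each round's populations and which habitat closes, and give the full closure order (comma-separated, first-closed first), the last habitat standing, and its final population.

Closure order: Ironridge, Ashgrove, Juniper
Last habitat: Fernhollow with 57 animals

Round 1: Ashgrove=13 Fernhollow=10 Ironridge=25 Juniper=9 → close Ironridge (overflow 12)
  25÷3 = 8 each, +1 to first 1
Round 2: Ashgrove=22 Fernhollow=18 Juniper=17 → close Ashgrove (overflow 11)
  22÷2 = 11 each, +1 to first 0
Round 3: Fernhollow=29 Juniper=28 → close Juniper (overflow 18)
  28÷1 = 28 each, +1 to first 0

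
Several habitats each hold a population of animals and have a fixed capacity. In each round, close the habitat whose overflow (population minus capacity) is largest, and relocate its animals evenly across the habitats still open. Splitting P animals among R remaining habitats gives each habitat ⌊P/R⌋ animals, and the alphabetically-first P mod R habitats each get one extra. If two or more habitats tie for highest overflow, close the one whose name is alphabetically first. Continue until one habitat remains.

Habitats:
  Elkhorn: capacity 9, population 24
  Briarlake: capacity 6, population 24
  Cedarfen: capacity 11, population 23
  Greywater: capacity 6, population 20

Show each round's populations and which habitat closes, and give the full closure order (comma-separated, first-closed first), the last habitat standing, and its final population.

Round 1: Briarlake=24 Cedarfen=23 Elkhorn=24 Greywater=20 → close Briarlake (overflow 18)
  24÷3 = 8 each, +1 to first 0
Round 2: Cedarfen=31 Elkhorn=32 Greywater=28 → close Elkhorn (overflow 23)
  32÷2 = 16 each, +1 to first 0
Round 3: Cedarfen=47 Greywater=44 → close Greywater (overflow 38)
  44÷1 = 44 each, +1 to first 0

Closure order: Briarlake, Elkhorn, Greywater
Last habitat: Cedarfen with 91 animals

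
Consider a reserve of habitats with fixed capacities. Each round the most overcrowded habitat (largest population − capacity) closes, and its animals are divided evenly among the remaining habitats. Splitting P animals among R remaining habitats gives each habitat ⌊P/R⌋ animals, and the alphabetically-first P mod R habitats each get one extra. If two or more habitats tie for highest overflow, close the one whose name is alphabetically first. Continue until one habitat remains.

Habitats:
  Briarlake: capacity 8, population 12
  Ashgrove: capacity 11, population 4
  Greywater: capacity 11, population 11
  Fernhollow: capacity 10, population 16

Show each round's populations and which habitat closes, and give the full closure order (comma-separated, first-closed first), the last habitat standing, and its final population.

Round 1: Ashgrove=4 Briarlake=12 Fernhollow=16 Greywater=11 → close Fernhollow (overflow 6)
  16÷3 = 5 each, +1 to first 1
Round 2: Ashgrove=10 Briarlake=17 Greywater=16 → close Briarlake (overflow 9)
  17÷2 = 8 each, +1 to first 1
Round 3: Ashgrove=19 Greywater=24 → close Greywater (overflow 13)
  24÷1 = 24 each, +1 to first 0

Closure order: Fernhollow, Briarlake, Greywater
Last habitat: Ashgrove with 43 animals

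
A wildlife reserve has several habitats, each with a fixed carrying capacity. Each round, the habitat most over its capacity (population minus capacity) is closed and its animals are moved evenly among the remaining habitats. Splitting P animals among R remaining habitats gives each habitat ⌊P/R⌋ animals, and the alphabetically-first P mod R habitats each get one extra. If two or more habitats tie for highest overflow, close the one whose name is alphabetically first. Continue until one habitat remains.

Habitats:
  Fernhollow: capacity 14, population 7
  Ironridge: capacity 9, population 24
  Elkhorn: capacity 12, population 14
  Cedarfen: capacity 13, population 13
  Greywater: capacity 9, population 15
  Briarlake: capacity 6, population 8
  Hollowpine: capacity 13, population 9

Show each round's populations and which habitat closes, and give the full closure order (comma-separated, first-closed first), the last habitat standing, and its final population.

Closure order: Ironridge, Greywater, Briarlake, Elkhorn, Cedarfen, Hollowpine
Last habitat: Fernhollow with 90 animals

Round 1: Briarlake=8 Cedarfen=13 Elkhorn=14 Fernhollow=7 Greywater=15 Hollowpine=9 Ironridge=24 → close Ironridge (overflow 15)
  24÷6 = 4 each, +1 to first 0
Round 2: Briarlake=12 Cedarfen=17 Elkhorn=18 Fernhollow=11 Greywater=19 Hollowpine=13 → close Greywater (overflow 10)
  19÷5 = 3 each, +1 to first 4
Round 3: Briarlake=16 Cedarfen=21 Elkhorn=22 Fernhollow=15 Hollowpine=16 → close Briarlake (overflow 10)
  16÷4 = 4 each, +1 to first 0
Round 4: Cedarfen=25 Elkhorn=26 Fernhollow=19 Hollowpine=20 → close Elkhorn (overflow 14)
  26÷3 = 8 each, +1 to first 2
Round 5: Cedarfen=34 Fernhollow=28 Hollowpine=28 → close Cedarfen (overflow 21)
  34÷2 = 17 each, +1 to first 0
Round 6: Fernhollow=45 Hollowpine=45 → close Hollowpine (overflow 32)
  45÷1 = 45 each, +1 to first 0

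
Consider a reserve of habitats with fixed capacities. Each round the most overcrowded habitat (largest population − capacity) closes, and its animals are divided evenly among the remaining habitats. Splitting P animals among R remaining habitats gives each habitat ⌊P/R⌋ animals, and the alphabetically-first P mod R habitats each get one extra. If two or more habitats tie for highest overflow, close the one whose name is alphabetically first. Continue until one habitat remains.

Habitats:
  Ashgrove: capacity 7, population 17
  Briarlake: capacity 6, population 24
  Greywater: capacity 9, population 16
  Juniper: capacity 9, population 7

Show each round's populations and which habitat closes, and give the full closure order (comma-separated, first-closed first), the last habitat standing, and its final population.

Closure order: Briarlake, Ashgrove, Greywater
Last habitat: Juniper with 64 animals

Round 1: Ashgrove=17 Briarlake=24 Greywater=16 Juniper=7 → close Briarlake (overflow 18)
  24÷3 = 8 each, +1 to first 0
Round 2: Ashgrove=25 Greywater=24 Juniper=15 → close Ashgrove (overflow 18)
  25÷2 = 12 each, +1 to first 1
Round 3: Greywater=37 Juniper=27 → close Greywater (overflow 28)
  37÷1 = 37 each, +1 to first 0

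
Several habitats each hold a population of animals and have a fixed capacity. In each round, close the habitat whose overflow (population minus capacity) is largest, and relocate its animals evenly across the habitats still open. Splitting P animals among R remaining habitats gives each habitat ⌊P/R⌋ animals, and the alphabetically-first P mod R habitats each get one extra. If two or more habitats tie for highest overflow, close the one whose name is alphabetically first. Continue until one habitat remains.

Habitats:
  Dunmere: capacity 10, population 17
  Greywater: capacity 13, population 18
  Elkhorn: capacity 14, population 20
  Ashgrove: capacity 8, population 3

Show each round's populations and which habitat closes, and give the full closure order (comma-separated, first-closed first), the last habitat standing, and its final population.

Closure order: Dunmere, Elkhorn, Greywater
Last habitat: Ashgrove with 58 animals

Round 1: Ashgrove=3 Dunmere=17 Elkhorn=20 Greywater=18 → close Dunmere (overflow 7)
  17÷3 = 5 each, +1 to first 2
Round 2: Ashgrove=9 Elkhorn=26 Greywater=23 → close Elkhorn (overflow 12)
  26÷2 = 13 each, +1 to first 0
Round 3: Ashgrove=22 Greywater=36 → close Greywater (overflow 23)
  36÷1 = 36 each, +1 to first 0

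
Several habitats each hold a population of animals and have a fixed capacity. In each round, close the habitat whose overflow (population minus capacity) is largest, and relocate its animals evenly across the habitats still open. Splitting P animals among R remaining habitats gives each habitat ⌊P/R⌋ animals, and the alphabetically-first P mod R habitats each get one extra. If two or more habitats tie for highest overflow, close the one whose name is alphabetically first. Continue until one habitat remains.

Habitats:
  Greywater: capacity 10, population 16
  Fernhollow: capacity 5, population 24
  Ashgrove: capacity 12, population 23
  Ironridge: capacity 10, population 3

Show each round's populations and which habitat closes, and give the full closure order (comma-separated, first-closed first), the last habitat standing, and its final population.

Round 1: Ashgrove=23 Fernhollow=24 Greywater=16 Ironridge=3 → close Fernhollow (overflow 19)
  24÷3 = 8 each, +1 to first 0
Round 2: Ashgrove=31 Greywater=24 Ironridge=11 → close Ashgrove (overflow 19)
  31÷2 = 15 each, +1 to first 1
Round 3: Greywater=40 Ironridge=26 → close Greywater (overflow 30)
  40÷1 = 40 each, +1 to first 0

Closure order: Fernhollow, Ashgrove, Greywater
Last habitat: Ironridge with 66 animals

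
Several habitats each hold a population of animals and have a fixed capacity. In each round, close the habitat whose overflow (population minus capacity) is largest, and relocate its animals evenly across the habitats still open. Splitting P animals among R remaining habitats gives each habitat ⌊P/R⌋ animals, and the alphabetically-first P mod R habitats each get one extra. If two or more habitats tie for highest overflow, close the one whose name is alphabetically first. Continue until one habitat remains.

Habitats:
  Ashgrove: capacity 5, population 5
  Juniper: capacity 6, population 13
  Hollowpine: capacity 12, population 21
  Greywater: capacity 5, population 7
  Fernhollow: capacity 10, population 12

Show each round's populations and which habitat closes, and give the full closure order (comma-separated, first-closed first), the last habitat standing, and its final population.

Round 1: Ashgrove=5 Fernhollow=12 Greywater=7 Hollowpine=21 Juniper=13 → close Hollowpine (overflow 9)
  21÷4 = 5 each, +1 to first 1
Round 2: Ashgrove=11 Fernhollow=17 Greywater=12 Juniper=18 → close Juniper (overflow 12)
  18÷3 = 6 each, +1 to first 0
Round 3: Ashgrove=17 Fernhollow=23 Greywater=18 → close Fernhollow (overflow 13)
  23÷2 = 11 each, +1 to first 1
Round 4: Ashgrove=29 Greywater=29 → close Ashgrove (overflow 24)
  29÷1 = 29 each, +1 to first 0

Closure order: Hollowpine, Juniper, Fernhollow, Ashgrove
Last habitat: Greywater with 58 animals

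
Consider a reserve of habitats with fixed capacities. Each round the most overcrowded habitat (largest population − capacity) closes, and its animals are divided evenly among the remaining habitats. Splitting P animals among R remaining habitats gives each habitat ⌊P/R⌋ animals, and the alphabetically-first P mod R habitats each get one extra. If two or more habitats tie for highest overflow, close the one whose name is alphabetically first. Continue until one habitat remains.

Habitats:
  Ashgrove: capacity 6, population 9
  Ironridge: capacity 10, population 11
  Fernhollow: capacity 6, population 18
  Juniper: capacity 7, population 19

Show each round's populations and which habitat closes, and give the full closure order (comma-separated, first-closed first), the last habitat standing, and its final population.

Round 1: Ashgrove=9 Fernhollow=18 Ironridge=11 Juniper=19 → close Fernhollow (overflow 12)
  18÷3 = 6 each, +1 to first 0
Round 2: Ashgrove=15 Ironridge=17 Juniper=25 → close Juniper (overflow 18)
  25÷2 = 12 each, +1 to first 1
Round 3: Ashgrove=28 Ironridge=29 → close Ashgrove (overflow 22)
  28÷1 = 28 each, +1 to first 0

Closure order: Fernhollow, Juniper, Ashgrove
Last habitat: Ironridge with 57 animals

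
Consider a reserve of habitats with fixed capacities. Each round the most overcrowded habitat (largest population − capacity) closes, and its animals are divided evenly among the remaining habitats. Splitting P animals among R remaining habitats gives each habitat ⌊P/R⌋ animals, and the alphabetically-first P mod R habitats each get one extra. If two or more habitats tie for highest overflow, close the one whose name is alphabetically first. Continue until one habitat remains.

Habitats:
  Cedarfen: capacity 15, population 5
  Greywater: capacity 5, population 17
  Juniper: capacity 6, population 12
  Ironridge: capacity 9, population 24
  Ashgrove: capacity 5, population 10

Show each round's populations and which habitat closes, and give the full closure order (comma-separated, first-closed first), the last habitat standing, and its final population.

Round 1: Ashgrove=10 Cedarfen=5 Greywater=17 Ironridge=24 Juniper=12 → close Ironridge (overflow 15)
  24÷4 = 6 each, +1 to first 0
Round 2: Ashgrove=16 Cedarfen=11 Greywater=23 Juniper=18 → close Greywater (overflow 18)
  23÷3 = 7 each, +1 to first 2
Round 3: Ashgrove=24 Cedarfen=19 Juniper=25 → close Ashgrove (overflow 19)
  24÷2 = 12 each, +1 to first 0
Round 4: Cedarfen=31 Juniper=37 → close Juniper (overflow 31)
  37÷1 = 37 each, +1 to first 0

Closure order: Ironridge, Greywater, Ashgrove, Juniper
Last habitat: Cedarfen with 68 animals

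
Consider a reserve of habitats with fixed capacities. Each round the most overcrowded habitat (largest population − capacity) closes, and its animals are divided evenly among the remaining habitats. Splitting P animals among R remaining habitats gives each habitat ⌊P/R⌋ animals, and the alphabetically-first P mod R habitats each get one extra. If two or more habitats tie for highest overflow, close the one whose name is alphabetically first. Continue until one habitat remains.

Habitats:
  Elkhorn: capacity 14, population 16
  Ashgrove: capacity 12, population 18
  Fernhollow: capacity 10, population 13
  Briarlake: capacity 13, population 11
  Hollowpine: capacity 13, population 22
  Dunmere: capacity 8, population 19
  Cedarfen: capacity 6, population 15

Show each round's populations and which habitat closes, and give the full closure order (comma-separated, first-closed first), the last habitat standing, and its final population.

Closure order: Dunmere, Cedarfen, Hollowpine, Ashgrove, Elkhorn, Fernhollow
Last habitat: Briarlake with 114 animals

Round 1: Ashgrove=18 Briarlake=11 Cedarfen=15 Dunmere=19 Elkhorn=16 Fernhollow=13 Hollowpine=22 → close Dunmere (overflow 11)
  19÷6 = 3 each, +1 to first 1
Round 2: Ashgrove=22 Briarlake=14 Cedarfen=18 Elkhorn=19 Fernhollow=16 Hollowpine=25 → close Cedarfen (overflow 12)
  18÷5 = 3 each, +1 to first 3
Round 3: Ashgrove=26 Briarlake=18 Elkhorn=23 Fernhollow=19 Hollowpine=28 → close Hollowpine (overflow 15)
  28÷4 = 7 each, +1 to first 0
Round 4: Ashgrove=33 Briarlake=25 Elkhorn=30 Fernhollow=26 → close Ashgrove (overflow 21)
  33÷3 = 11 each, +1 to first 0
Round 5: Briarlake=36 Elkhorn=41 Fernhollow=37 → close Elkhorn (overflow 27)
  41÷2 = 20 each, +1 to first 1
Round 6: Briarlake=57 Fernhollow=57 → close Fernhollow (overflow 47)
  57÷1 = 57 each, +1 to first 0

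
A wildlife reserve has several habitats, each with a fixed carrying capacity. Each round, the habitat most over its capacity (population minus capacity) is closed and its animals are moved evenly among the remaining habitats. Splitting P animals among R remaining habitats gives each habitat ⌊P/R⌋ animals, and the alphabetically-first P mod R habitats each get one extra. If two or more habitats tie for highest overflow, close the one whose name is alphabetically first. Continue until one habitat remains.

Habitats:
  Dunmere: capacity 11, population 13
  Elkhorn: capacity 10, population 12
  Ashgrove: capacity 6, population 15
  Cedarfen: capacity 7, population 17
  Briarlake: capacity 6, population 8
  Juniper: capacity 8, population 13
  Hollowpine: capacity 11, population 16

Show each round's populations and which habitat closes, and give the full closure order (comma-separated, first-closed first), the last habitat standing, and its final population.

Round 1: Ashgrove=15 Briarlake=8 Cedarfen=17 Dunmere=13 Elkhorn=12 Hollowpine=16 Juniper=13 → close Cedarfen (overflow 10)
  17÷6 = 2 each, +1 to first 5
Round 2: Ashgrove=18 Briarlake=11 Dunmere=16 Elkhorn=15 Hollowpine=19 Juniper=15 → close Ashgrove (overflow 12)
  18÷5 = 3 each, +1 to first 3
Round 3: Briarlake=15 Dunmere=20 Elkhorn=19 Hollowpine=22 Juniper=18 → close Hollowpine (overflow 11)
  22÷4 = 5 each, +1 to first 2
Round 4: Briarlake=21 Dunmere=26 Elkhorn=24 Juniper=23 → close Briarlake (overflow 15)
  21÷3 = 7 each, +1 to first 0
Round 5: Dunmere=33 Elkhorn=31 Juniper=30 → close Dunmere (overflow 22)
  33÷2 = 16 each, +1 to first 1
Round 6: Elkhorn=48 Juniper=46 → close Elkhorn (overflow 38)
  48÷1 = 48 each, +1 to first 0

Closure order: Cedarfen, Ashgrove, Hollowpine, Briarlake, Dunmere, Elkhorn
Last habitat: Juniper with 94 animals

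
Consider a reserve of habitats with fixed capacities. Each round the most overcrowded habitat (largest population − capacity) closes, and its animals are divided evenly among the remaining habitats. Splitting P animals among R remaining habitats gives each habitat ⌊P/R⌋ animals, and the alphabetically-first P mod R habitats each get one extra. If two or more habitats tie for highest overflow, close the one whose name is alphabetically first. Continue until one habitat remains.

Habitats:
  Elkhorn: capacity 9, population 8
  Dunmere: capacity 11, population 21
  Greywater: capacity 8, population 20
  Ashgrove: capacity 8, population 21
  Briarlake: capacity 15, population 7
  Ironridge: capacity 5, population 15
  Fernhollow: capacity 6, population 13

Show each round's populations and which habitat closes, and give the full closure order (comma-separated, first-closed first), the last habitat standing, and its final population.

Closure order: Ashgrove, Greywater, Dunmere, Ironridge, Fernhollow, Elkhorn
Last habitat: Briarlake with 105 animals

Round 1: Ashgrove=21 Briarlake=7 Dunmere=21 Elkhorn=8 Fernhollow=13 Greywater=20 Ironridge=15 → close Ashgrove (overflow 13)
  21÷6 = 3 each, +1 to first 3
Round 2: Briarlake=11 Dunmere=25 Elkhorn=12 Fernhollow=16 Greywater=23 Ironridge=18 → close Greywater (overflow 15)
  23÷5 = 4 each, +1 to first 3
Round 3: Briarlake=16 Dunmere=30 Elkhorn=17 Fernhollow=20 Ironridge=22 → close Dunmere (overflow 19)
  30÷4 = 7 each, +1 to first 2
Round 4: Briarlake=24 Elkhorn=25 Fernhollow=27 Ironridge=29 → close Ironridge (overflow 24)
  29÷3 = 9 each, +1 to first 2
Round 5: Briarlake=34 Elkhorn=35 Fernhollow=36 → close Fernhollow (overflow 30)
  36÷2 = 18 each, +1 to first 0
Round 6: Briarlake=52 Elkhorn=53 → close Elkhorn (overflow 44)
  53÷1 = 53 each, +1 to first 0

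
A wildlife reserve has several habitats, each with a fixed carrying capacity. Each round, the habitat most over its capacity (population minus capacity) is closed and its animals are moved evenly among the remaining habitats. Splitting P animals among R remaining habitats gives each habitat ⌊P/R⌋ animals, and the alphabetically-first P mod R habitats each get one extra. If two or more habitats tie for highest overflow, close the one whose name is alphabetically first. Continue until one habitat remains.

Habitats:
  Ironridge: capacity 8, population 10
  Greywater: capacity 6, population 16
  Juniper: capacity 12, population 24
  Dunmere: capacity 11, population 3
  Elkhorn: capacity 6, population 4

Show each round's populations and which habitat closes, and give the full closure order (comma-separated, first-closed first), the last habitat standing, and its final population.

Closure order: Juniper, Greywater, Ironridge, Elkhorn
Last habitat: Dunmere with 57 animals

Round 1: Dunmere=3 Elkhorn=4 Greywater=16 Ironridge=10 Juniper=24 → close Juniper (overflow 12)
  24÷4 = 6 each, +1 to first 0
Round 2: Dunmere=9 Elkhorn=10 Greywater=22 Ironridge=16 → close Greywater (overflow 16)
  22÷3 = 7 each, +1 to first 1
Round 3: Dunmere=17 Elkhorn=17 Ironridge=23 → close Ironridge (overflow 15)
  23÷2 = 11 each, +1 to first 1
Round 4: Dunmere=29 Elkhorn=28 → close Elkhorn (overflow 22)
  28÷1 = 28 each, +1 to first 0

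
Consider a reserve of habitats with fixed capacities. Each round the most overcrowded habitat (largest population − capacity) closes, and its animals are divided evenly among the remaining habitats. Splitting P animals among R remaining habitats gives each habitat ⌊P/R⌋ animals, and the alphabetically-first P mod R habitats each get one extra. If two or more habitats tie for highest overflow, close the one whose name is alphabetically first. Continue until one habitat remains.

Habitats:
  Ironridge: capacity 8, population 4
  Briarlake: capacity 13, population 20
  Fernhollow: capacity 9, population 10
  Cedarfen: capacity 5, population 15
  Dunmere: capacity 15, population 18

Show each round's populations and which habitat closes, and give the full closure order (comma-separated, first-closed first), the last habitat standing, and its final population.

Round 1: Briarlake=20 Cedarfen=15 Dunmere=18 Fernhollow=10 Ironridge=4 → close Cedarfen (overflow 10)
  15÷4 = 3 each, +1 to first 3
Round 2: Briarlake=24 Dunmere=22 Fernhollow=14 Ironridge=7 → close Briarlake (overflow 11)
  24÷3 = 8 each, +1 to first 0
Round 3: Dunmere=30 Fernhollow=22 Ironridge=15 → close Dunmere (overflow 15)
  30÷2 = 15 each, +1 to first 0
Round 4: Fernhollow=37 Ironridge=30 → close Fernhollow (overflow 28)
  37÷1 = 37 each, +1 to first 0

Closure order: Cedarfen, Briarlake, Dunmere, Fernhollow
Last habitat: Ironridge with 67 animals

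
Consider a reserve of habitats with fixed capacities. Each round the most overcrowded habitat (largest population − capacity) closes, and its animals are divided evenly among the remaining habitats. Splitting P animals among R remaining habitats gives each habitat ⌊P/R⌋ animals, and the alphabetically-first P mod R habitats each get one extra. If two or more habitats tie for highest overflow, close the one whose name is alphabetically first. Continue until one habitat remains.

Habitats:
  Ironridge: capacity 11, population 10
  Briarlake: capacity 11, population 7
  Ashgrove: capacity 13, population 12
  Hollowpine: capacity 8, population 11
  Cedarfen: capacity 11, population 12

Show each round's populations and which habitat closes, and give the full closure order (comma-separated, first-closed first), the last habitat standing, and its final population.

Round 1: Ashgrove=12 Briarlake=7 Cedarfen=12 Hollowpine=11 Ironridge=10 → close Hollowpine (overflow 3)
  11÷4 = 2 each, +1 to first 3
Round 2: Ashgrove=15 Briarlake=10 Cedarfen=15 Ironridge=12 → close Cedarfen (overflow 4)
  15÷3 = 5 each, +1 to first 0
Round 3: Ashgrove=20 Briarlake=15 Ironridge=17 → close Ashgrove (overflow 7)
  20÷2 = 10 each, +1 to first 0
Round 4: Briarlake=25 Ironridge=27 → close Ironridge (overflow 16)
  27÷1 = 27 each, +1 to first 0

Closure order: Hollowpine, Cedarfen, Ashgrove, Ironridge
Last habitat: Briarlake with 52 animals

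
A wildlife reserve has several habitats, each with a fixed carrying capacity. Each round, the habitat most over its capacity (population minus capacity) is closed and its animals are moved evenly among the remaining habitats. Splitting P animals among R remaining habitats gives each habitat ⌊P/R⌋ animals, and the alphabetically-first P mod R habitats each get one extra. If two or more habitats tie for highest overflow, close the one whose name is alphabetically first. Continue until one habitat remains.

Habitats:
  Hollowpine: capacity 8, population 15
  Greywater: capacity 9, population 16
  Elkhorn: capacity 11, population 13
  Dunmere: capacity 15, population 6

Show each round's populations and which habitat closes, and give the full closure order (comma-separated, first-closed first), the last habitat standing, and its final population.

Round 1: Dunmere=6 Elkhorn=13 Greywater=16 Hollowpine=15 → close Greywater (overflow 7)
  16÷3 = 5 each, +1 to first 1
Round 2: Dunmere=12 Elkhorn=18 Hollowpine=20 → close Hollowpine (overflow 12)
  20÷2 = 10 each, +1 to first 0
Round 3: Dunmere=22 Elkhorn=28 → close Elkhorn (overflow 17)
  28÷1 = 28 each, +1 to first 0

Closure order: Greywater, Hollowpine, Elkhorn
Last habitat: Dunmere with 50 animals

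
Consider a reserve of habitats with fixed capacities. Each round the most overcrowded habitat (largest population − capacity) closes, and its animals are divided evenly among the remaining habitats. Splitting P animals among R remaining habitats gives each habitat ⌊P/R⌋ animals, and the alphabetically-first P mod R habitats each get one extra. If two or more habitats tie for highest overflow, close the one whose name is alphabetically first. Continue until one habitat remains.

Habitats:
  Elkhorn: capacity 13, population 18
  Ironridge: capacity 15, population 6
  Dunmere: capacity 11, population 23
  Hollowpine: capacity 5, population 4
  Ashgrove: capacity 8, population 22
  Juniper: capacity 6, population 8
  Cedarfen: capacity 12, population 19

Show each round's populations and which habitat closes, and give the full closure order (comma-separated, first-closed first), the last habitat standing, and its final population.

Closure order: Ashgrove, Dunmere, Cedarfen, Elkhorn, Juniper, Hollowpine
Last habitat: Ironridge with 100 animals

Round 1: Ashgrove=22 Cedarfen=19 Dunmere=23 Elkhorn=18 Hollowpine=4 Ironridge=6 Juniper=8 → close Ashgrove (overflow 14)
  22÷6 = 3 each, +1 to first 4
Round 2: Cedarfen=23 Dunmere=27 Elkhorn=22 Hollowpine=8 Ironridge=9 Juniper=11 → close Dunmere (overflow 16)
  27÷5 = 5 each, +1 to first 2
Round 3: Cedarfen=29 Elkhorn=28 Hollowpine=13 Ironridge=14 Juniper=16 → close Cedarfen (overflow 17)
  29÷4 = 7 each, +1 to first 1
Round 4: Elkhorn=36 Hollowpine=20 Ironridge=21 Juniper=23 → close Elkhorn (overflow 23)
  36÷3 = 12 each, +1 to first 0
Round 5: Hollowpine=32 Ironridge=33 Juniper=35 → close Juniper (overflow 29)
  35÷2 = 17 each, +1 to first 1
Round 6: Hollowpine=50 Ironridge=50 → close Hollowpine (overflow 45)
  50÷1 = 50 each, +1 to first 0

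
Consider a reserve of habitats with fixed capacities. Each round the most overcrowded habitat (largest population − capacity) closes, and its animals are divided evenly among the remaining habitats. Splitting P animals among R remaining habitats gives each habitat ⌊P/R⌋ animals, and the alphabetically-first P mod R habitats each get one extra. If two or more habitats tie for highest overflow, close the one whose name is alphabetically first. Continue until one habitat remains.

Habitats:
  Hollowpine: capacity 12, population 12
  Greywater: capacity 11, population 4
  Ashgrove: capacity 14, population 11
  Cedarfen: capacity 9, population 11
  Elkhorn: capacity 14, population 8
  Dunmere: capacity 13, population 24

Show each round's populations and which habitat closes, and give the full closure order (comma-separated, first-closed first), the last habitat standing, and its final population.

Closure order: Dunmere, Cedarfen, Hollowpine, Ashgrove, Elkhorn
Last habitat: Greywater with 70 animals

Round 1: Ashgrove=11 Cedarfen=11 Dunmere=24 Elkhorn=8 Greywater=4 Hollowpine=12 → close Dunmere (overflow 11)
  24÷5 = 4 each, +1 to first 4
Round 2: Ashgrove=16 Cedarfen=16 Elkhorn=13 Greywater=9 Hollowpine=16 → close Cedarfen (overflow 7)
  16÷4 = 4 each, +1 to first 0
Round 3: Ashgrove=20 Elkhorn=17 Greywater=13 Hollowpine=20 → close Hollowpine (overflow 8)
  20÷3 = 6 each, +1 to first 2
Round 4: Ashgrove=27 Elkhorn=24 Greywater=19 → close Ashgrove (overflow 13)
  27÷2 = 13 each, +1 to first 1
Round 5: Elkhorn=38 Greywater=32 → close Elkhorn (overflow 24)
  38÷1 = 38 each, +1 to first 0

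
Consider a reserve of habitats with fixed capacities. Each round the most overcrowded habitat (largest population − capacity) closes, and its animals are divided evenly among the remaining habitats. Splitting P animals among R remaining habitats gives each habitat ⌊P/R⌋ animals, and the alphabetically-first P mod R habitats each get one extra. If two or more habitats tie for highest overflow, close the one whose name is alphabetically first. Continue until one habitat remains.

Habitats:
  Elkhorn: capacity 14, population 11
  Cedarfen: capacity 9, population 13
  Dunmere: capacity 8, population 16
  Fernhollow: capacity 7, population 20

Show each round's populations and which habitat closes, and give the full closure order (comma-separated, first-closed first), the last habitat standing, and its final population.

Closure order: Fernhollow, Dunmere, Cedarfen
Last habitat: Elkhorn with 60 animals

Round 1: Cedarfen=13 Dunmere=16 Elkhorn=11 Fernhollow=20 → close Fernhollow (overflow 13)
  20÷3 = 6 each, +1 to first 2
Round 2: Cedarfen=20 Dunmere=23 Elkhorn=17 → close Dunmere (overflow 15)
  23÷2 = 11 each, +1 to first 1
Round 3: Cedarfen=32 Elkhorn=28 → close Cedarfen (overflow 23)
  32÷1 = 32 each, +1 to first 0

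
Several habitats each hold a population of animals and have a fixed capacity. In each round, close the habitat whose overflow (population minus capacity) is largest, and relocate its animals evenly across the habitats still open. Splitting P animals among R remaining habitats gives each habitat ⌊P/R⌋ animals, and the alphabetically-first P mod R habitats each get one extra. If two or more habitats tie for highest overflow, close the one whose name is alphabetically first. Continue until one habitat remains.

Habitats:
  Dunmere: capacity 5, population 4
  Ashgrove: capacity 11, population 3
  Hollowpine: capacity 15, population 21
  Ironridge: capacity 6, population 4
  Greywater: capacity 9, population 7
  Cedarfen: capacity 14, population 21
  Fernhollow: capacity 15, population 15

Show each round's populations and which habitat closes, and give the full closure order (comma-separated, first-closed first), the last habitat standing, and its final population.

Round 1: Ashgrove=3 Cedarfen=21 Dunmere=4 Fernhollow=15 Greywater=7 Hollowpine=21 Ironridge=4 → close Cedarfen (overflow 7)
  21÷6 = 3 each, +1 to first 3
Round 2: Ashgrove=7 Dunmere=8 Fernhollow=19 Greywater=10 Hollowpine=24 Ironridge=7 → close Hollowpine (overflow 9)
  24÷5 = 4 each, +1 to first 4
Round 3: Ashgrove=12 Dunmere=13 Fernhollow=24 Greywater=15 Ironridge=11 → close Fernhollow (overflow 9)
  24÷4 = 6 each, +1 to first 0
Round 4: Ashgrove=18 Dunmere=19 Greywater=21 Ironridge=17 → close Dunmere (overflow 14)
  19÷3 = 6 each, +1 to first 1
Round 5: Ashgrove=25 Greywater=27 Ironridge=23 → close Greywater (overflow 18)
  27÷2 = 13 each, +1 to first 1
Round 6: Ashgrove=39 Ironridge=36 → close Ironridge (overflow 30)
  36÷1 = 36 each, +1 to first 0

Closure order: Cedarfen, Hollowpine, Fernhollow, Dunmere, Greywater, Ironridge
Last habitat: Ashgrove with 75 animals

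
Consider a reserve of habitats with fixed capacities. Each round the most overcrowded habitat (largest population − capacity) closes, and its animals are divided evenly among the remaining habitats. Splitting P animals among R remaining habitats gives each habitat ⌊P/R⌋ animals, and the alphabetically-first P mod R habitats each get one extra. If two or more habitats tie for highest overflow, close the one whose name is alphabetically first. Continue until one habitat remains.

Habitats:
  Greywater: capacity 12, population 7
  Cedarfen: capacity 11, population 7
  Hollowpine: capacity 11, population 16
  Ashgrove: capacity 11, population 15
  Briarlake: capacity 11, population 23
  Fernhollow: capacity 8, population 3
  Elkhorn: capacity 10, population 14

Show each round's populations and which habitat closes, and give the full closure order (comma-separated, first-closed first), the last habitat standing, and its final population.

Closure order: Briarlake, Ashgrove, Elkhorn, Hollowpine, Cedarfen, Fernhollow
Last habitat: Greywater with 85 animals

Round 1: Ashgrove=15 Briarlake=23 Cedarfen=7 Elkhorn=14 Fernhollow=3 Greywater=7 Hollowpine=16 → close Briarlake (overflow 12)
  23÷6 = 3 each, +1 to first 5
Round 2: Ashgrove=19 Cedarfen=11 Elkhorn=18 Fernhollow=7 Greywater=11 Hollowpine=19 → close Ashgrove (overflow 8)
  19÷5 = 3 each, +1 to first 4
Round 3: Cedarfen=15 Elkhorn=22 Fernhollow=11 Greywater=15 Hollowpine=22 → close Elkhorn (overflow 12)
  22÷4 = 5 each, +1 to first 2
Round 4: Cedarfen=21 Fernhollow=17 Greywater=20 Hollowpine=27 → close Hollowpine (overflow 16)
  27÷3 = 9 each, +1 to first 0
Round 5: Cedarfen=30 Fernhollow=26 Greywater=29 → close Cedarfen (overflow 19)
  30÷2 = 15 each, +1 to first 0
Round 6: Fernhollow=41 Greywater=44 → close Fernhollow (overflow 33)
  41÷1 = 41 each, +1 to first 0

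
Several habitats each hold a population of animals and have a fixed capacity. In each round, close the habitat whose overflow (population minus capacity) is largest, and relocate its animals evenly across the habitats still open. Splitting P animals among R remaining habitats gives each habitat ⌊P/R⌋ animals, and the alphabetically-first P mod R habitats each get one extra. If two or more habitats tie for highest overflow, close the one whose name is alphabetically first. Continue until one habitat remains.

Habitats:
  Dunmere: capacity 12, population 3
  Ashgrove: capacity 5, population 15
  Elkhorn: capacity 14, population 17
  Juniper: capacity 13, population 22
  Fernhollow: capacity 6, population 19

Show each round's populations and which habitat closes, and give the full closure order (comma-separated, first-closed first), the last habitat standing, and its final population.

Closure order: Fernhollow, Ashgrove, Juniper, Elkhorn
Last habitat: Dunmere with 76 animals

Round 1: Ashgrove=15 Dunmere=3 Elkhorn=17 Fernhollow=19 Juniper=22 → close Fernhollow (overflow 13)
  19÷4 = 4 each, +1 to first 3
Round 2: Ashgrove=20 Dunmere=8 Elkhorn=22 Juniper=26 → close Ashgrove (overflow 15)
  20÷3 = 6 each, +1 to first 2
Round 3: Dunmere=15 Elkhorn=29 Juniper=32 → close Juniper (overflow 19)
  32÷2 = 16 each, +1 to first 0
Round 4: Dunmere=31 Elkhorn=45 → close Elkhorn (overflow 31)
  45÷1 = 45 each, +1 to first 0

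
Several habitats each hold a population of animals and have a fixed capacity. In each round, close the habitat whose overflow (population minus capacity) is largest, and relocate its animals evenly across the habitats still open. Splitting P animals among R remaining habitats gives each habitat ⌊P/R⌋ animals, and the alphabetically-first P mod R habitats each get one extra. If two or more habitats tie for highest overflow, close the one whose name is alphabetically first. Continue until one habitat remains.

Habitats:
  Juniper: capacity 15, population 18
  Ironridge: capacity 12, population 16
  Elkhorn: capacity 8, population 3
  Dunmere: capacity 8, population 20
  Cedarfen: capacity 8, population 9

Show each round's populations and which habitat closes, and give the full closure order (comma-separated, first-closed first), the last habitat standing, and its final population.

Closure order: Dunmere, Ironridge, Juniper, Cedarfen
Last habitat: Elkhorn with 66 animals

Round 1: Cedarfen=9 Dunmere=20 Elkhorn=3 Ironridge=16 Juniper=18 → close Dunmere (overflow 12)
  20÷4 = 5 each, +1 to first 0
Round 2: Cedarfen=14 Elkhorn=8 Ironridge=21 Juniper=23 → close Ironridge (overflow 9)
  21÷3 = 7 each, +1 to first 0
Round 3: Cedarfen=21 Elkhorn=15 Juniper=30 → close Juniper (overflow 15)
  30÷2 = 15 each, +1 to first 0
Round 4: Cedarfen=36 Elkhorn=30 → close Cedarfen (overflow 28)
  36÷1 = 36 each, +1 to first 0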